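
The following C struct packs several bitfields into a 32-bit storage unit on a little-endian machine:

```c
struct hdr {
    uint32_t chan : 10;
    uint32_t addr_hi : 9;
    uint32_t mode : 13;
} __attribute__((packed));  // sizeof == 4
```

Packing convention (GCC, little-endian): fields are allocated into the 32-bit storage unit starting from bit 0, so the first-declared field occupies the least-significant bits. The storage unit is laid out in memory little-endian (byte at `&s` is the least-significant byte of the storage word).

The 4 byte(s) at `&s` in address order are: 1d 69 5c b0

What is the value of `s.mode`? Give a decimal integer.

5643

[0]=0x1d [1]=0x69 [2]=0x5c [3]=0xb0 (little-endian) → word 0xb05c691d
chan [0+:10] = (word>>0) & 0x3ff = 285
addr_hi [10+:9] = (word>>10) & 0x1ff = 282
mode [19+:13] = (word>>19) & 0x1fff = 5643  ←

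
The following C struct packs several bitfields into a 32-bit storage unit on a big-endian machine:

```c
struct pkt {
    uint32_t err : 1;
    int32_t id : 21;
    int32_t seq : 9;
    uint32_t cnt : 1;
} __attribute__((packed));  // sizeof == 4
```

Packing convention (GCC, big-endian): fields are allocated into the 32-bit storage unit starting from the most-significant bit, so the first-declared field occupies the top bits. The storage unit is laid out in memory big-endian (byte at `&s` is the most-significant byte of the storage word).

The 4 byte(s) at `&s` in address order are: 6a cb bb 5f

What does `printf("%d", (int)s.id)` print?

[0]=0x6a [1]=0xcb [2]=0xbb [3]=0x5f (big-endian) → word 0x6acbbb5f
err [31+:1] = (word>>31) & 0x1 = 0
id [10+:21] = (word>>10) & 0x1fffff = 1749742  ←
seq [1+:9] = (word>>1) & 0x1ff = 431
cnt [0+:1] = (word>>0) & 0x1 = 1
id signed 21b, MSB=1: 1749742 - 2097152 = -347410

-347410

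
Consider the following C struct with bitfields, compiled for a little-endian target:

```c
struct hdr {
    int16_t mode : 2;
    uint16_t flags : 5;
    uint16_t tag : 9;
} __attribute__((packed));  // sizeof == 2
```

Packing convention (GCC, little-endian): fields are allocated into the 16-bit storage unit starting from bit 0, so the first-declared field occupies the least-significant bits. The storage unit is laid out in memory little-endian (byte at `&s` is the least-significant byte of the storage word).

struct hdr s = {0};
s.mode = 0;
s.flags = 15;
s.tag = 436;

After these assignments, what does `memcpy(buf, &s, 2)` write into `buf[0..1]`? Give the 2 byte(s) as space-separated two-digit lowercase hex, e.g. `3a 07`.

3c da

[0+:2] mode=0 & 0x3 = 0x0; word=0x0000
[2+:5] flags=15 & 0x1f = 0xf; word=0x003c
[7+:9] tag=436 & 0x1ff = 0x1b4; word=0xda3c
word = 0xda3c → little-endian bytes:
  [0]=0x3c  [1]=0xda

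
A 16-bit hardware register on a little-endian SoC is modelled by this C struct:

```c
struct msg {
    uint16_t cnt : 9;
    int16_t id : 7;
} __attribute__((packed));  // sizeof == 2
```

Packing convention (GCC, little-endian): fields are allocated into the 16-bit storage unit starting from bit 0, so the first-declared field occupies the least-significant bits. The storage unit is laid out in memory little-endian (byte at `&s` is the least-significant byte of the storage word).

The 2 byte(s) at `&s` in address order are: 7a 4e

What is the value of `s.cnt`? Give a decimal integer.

122

[0]=0x7a [1]=0x4e (little-endian) → word 0x4e7a
cnt:9 @ bit 0 → (0x4e7a>>0)&0x1ff = 0x7a  ←
id:7 @ bit 9 → (0x4e7a>>9)&0x7f = 0x27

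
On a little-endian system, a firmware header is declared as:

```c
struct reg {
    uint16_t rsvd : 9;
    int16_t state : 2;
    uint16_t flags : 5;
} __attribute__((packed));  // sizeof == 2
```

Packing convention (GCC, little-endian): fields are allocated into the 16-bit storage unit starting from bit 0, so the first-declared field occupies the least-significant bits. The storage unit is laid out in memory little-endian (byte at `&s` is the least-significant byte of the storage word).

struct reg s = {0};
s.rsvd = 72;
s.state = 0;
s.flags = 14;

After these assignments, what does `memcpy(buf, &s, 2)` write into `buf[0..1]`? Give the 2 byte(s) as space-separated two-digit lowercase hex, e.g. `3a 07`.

[0+:9] rsvd=72 & 0x1ff = 0x48; word=0x0048
[9+:2] state=0 & 0x3 = 0x0; word=0x0048
[11+:5] flags=14 & 0x1f = 0xe; word=0x7048
word = 0x7048 → little-endian bytes:
  [0]=0x48  [1]=0x70

48 70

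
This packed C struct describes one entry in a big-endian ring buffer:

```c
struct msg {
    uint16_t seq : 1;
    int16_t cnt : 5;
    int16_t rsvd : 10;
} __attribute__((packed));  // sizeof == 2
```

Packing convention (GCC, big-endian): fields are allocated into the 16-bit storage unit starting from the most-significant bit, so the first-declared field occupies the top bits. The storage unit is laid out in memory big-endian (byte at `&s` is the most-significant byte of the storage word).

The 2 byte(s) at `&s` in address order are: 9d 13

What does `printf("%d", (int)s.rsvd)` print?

275

[0]=0x9d [1]=0x13 (big-endian) → word 0x9d13
seq [15+:1] = (word>>15) & 0x1 = 1
cnt [10+:5] = (word>>10) & 0x1f = 7
rsvd [0+:10] = (word>>0) & 0x3ff = 275  ←
rsvd signed 10b, MSB=0: value = 275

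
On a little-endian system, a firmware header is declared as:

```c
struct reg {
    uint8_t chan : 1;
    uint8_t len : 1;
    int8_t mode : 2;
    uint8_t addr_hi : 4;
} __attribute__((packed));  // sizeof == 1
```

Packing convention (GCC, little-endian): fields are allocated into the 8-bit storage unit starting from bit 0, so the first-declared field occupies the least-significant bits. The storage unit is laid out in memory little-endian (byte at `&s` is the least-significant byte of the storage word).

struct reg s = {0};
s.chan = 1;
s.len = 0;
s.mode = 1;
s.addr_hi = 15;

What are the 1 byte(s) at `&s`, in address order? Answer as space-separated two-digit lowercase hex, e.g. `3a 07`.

chan (1b) val=1 bits=0x1 at bit 0: 0x01
len (1b) val=0 bits=0x0 at bit 1: 0x01
mode (2b) val=1 bits=0x1 at bit 2: 0x05
addr_hi (4b) val=15 bits=0xf at bit 4: 0xf5
word = 0xf5 → little-endian bytes:
  [0]=0xf5

f5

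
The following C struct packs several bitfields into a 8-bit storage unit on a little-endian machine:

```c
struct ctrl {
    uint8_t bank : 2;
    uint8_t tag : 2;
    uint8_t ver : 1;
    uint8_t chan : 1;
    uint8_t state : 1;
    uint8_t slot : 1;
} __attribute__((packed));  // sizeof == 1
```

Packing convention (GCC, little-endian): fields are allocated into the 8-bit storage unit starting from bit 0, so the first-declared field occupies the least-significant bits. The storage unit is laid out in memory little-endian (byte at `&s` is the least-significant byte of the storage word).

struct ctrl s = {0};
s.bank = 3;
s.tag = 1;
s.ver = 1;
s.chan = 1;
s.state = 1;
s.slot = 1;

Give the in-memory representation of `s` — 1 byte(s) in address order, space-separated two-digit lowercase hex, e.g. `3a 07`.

bank:2 = 3 → 0x3 << 0 → word 0x03
tag:2 = 1 → 0x1 << 2 → word 0x07
ver:1 = 1 → 0x1 << 4 → word 0x17
chan:1 = 1 → 0x1 << 5 → word 0x37
state:1 = 1 → 0x1 << 6 → word 0x77
slot:1 = 1 → 0x1 << 7 → word 0xf7
word = 0xf7 → little-endian bytes:
  [0]=0xf7

f7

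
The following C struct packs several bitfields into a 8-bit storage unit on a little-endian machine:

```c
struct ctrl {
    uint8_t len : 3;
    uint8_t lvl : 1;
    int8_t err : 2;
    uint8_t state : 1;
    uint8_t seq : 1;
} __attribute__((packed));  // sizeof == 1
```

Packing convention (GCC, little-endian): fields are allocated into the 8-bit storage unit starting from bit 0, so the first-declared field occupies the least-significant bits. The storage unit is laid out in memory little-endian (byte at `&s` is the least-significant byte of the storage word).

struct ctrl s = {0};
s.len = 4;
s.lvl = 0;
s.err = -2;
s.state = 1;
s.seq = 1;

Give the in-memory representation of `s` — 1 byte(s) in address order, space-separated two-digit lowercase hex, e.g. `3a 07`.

e4

[0+:3] len=4 & 0x7 = 0x4; word=0x04
[3+:1] lvl=0 & 0x1 = 0x0; word=0x04
[4+:2] err=-2 & 0x3 = 0x2; word=0x24
[6+:1] state=1 & 0x1 = 0x1; word=0x64
[7+:1] seq=1 & 0x1 = 0x1; word=0xe4
word = 0xe4 → little-endian bytes:
  [0]=0xe4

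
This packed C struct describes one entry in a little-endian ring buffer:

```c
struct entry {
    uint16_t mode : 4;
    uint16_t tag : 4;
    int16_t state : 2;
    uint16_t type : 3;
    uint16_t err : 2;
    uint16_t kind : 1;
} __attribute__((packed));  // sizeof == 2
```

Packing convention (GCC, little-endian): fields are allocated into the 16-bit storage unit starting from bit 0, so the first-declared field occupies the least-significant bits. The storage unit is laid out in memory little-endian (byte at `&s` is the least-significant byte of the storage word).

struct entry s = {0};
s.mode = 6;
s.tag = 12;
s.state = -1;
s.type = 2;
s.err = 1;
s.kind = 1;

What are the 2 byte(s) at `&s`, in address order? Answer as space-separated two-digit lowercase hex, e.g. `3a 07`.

c6 ab

mode:4 = 6 → 0x6 << 0 → word 0x0006
tag:4 = 12 → 0xc << 4 → word 0x00c6
state:2 = -1 → 0x3 << 8 → word 0x03c6
type:3 = 2 → 0x2 << 10 → word 0x0bc6
err:2 = 1 → 0x1 << 13 → word 0x2bc6
kind:1 = 1 → 0x1 << 15 → word 0xabc6
word = 0xabc6 → little-endian bytes:
  [0]=0xc6  [1]=0xab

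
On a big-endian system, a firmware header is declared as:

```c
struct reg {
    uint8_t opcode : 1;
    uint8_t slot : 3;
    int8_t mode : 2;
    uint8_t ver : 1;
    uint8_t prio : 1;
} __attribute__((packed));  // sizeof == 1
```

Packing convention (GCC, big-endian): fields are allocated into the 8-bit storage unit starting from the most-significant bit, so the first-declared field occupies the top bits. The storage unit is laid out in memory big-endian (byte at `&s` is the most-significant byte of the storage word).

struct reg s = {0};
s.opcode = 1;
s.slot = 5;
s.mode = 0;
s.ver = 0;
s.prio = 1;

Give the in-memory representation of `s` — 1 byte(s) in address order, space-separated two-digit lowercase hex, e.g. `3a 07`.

opcode (1b) val=1 bits=0x1 at bit 7: 0x80
slot (3b) val=5 bits=0x5 at bit 4: 0xd0
mode (2b) val=0 bits=0x0 at bit 2: 0xd0
ver (1b) val=0 bits=0x0 at bit 1: 0xd0
prio (1b) val=1 bits=0x1 at bit 0: 0xd1
word = 0xd1 → big-endian bytes:
  [0]=0xd1

d1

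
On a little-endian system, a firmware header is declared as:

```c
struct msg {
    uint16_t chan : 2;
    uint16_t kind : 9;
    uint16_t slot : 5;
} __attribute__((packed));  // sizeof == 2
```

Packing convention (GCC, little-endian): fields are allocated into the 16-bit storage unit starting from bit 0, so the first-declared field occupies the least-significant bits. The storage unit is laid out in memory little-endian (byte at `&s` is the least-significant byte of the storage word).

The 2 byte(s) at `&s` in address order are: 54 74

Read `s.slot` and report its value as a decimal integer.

14

[0]=0x54 [1]=0x74 (little-endian) → word 0x7454
chan [0+:2] = (word>>0) & 0x3 = 0
kind [2+:9] = (word>>2) & 0x1ff = 277
slot [11+:5] = (word>>11) & 0x1f = 14  ←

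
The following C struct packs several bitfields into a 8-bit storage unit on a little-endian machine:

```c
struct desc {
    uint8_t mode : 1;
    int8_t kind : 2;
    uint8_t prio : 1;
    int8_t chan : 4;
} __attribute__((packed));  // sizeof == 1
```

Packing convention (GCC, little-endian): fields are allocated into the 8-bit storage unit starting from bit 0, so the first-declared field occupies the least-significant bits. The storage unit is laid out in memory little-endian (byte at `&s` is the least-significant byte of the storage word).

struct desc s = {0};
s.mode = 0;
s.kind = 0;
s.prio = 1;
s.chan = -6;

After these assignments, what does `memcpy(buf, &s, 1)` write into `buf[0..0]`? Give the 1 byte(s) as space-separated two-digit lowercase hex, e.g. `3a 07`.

a8

mode (1b) val=0 bits=0x0 at bit 0: 0x00
kind (2b) val=0 bits=0x0 at bit 1: 0x00
prio (1b) val=1 bits=0x1 at bit 3: 0x08
chan (4b) val=-6 bits=0xa at bit 4: 0xa8
word = 0xa8 → little-endian bytes:
  [0]=0xa8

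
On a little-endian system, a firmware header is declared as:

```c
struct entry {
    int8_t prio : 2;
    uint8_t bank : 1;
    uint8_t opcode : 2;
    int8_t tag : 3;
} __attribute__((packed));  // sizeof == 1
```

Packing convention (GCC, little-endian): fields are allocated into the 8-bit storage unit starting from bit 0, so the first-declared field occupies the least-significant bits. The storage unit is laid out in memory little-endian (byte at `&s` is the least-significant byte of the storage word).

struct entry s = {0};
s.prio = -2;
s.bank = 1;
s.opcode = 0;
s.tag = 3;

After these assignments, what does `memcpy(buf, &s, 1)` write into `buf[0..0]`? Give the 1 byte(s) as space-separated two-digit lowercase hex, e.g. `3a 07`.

66

prio:2 = -2 → 0x2 << 0 → word 0x02
bank:1 = 1 → 0x1 << 2 → word 0x06
opcode:2 = 0 → 0x0 << 3 → word 0x06
tag:3 = 3 → 0x3 << 5 → word 0x66
word = 0x66 → little-endian bytes:
  [0]=0x66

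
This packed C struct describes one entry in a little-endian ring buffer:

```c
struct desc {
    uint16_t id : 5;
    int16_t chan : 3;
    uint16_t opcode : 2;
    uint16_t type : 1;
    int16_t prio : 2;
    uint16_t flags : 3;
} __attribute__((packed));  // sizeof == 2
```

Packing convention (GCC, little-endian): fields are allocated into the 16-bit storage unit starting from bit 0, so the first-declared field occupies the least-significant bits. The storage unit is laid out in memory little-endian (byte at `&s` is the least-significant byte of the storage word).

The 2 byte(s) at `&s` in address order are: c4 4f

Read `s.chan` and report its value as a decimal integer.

-2

[0]=0xc4 [1]=0x4f (little-endian) → word 0x4fc4
id [0+:5] = (word>>0) & 0x1f = 4
chan [5+:3] = (word>>5) & 0x7 = 6  ←
opcode [8+:2] = (word>>8) & 0x3 = 3
type [10+:1] = (word>>10) & 0x1 = 1
prio [11+:2] = (word>>11) & 0x3 = 1
flags [13+:3] = (word>>13) & 0x7 = 2
chan signed 3b, MSB=1: 6 - 8 = -2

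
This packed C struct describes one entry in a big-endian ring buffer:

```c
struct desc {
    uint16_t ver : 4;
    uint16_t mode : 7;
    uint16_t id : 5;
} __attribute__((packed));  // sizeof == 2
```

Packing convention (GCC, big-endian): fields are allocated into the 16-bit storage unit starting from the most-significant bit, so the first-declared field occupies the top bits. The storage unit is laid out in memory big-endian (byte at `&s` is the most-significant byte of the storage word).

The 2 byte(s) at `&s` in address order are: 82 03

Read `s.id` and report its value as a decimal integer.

3

[0]=0x82 [1]=0x03 (big-endian) → word 0x8203
ver [12+:4] = (word>>12) & 0xf = 8
mode [5+:7] = (word>>5) & 0x7f = 16
id [0+:5] = (word>>0) & 0x1f = 3  ←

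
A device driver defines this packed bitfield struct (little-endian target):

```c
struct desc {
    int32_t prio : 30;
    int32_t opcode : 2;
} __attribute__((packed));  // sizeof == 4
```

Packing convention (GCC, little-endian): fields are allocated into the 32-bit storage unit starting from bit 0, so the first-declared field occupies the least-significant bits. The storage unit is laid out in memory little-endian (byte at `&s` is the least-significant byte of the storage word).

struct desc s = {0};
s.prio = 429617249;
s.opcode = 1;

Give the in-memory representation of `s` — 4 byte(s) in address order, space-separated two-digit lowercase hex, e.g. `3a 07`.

[0+:30] prio=429617249 & 0x3fffffff = 0x199b7061; word=0x199b7061
[30+:2] opcode=1 & 0x3 = 0x1; word=0x599b7061
word = 0x599b7061 → little-endian bytes:
  [0]=0x61  [1]=0x70  [2]=0x9b  [3]=0x59

61 70 9b 59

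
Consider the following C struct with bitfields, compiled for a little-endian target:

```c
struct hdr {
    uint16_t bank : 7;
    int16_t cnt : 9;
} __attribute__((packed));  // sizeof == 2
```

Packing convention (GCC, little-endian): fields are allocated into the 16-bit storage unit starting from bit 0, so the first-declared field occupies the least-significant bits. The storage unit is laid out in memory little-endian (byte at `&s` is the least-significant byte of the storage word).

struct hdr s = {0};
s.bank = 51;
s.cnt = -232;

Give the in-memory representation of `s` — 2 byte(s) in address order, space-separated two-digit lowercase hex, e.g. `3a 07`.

33 8c

[0+:7] bank=51 & 0x7f = 0x33; word=0x0033
[7+:9] cnt=-232 & 0x1ff = 0x118; word=0x8c33
word = 0x8c33 → little-endian bytes:
  [0]=0x33  [1]=0x8c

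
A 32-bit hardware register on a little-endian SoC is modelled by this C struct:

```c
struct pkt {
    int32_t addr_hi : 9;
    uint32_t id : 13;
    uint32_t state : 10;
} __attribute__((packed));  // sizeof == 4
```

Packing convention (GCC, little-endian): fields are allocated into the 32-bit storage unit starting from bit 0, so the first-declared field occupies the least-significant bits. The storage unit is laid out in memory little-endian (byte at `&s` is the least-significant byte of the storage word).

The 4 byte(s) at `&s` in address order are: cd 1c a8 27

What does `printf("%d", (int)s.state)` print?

[0]=0xcd [1]=0x1c [2]=0xa8 [3]=0x27 (little-endian) → word 0x27a81ccd
addr_hi [0+:9] = (word>>0) & 0x1ff = 205
id [9+:13] = (word>>9) & 0x1fff = 5134
state [22+:10] = (word>>22) & 0x3ff = 158  ←

158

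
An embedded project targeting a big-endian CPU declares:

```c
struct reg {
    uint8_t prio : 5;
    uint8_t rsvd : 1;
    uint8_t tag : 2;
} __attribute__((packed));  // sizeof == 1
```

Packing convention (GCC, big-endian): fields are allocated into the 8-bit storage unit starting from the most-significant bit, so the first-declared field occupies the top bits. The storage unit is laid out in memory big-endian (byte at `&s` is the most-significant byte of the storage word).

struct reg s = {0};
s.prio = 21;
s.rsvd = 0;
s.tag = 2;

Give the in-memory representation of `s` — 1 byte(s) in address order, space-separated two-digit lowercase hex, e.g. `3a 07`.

prio:5 = 21 → 0x15 << 3 → word 0xa8
rsvd:1 = 0 → 0x0 << 2 → word 0xa8
tag:2 = 2 → 0x2 << 0 → word 0xaa
word = 0xaa → big-endian bytes:
  [0]=0xaa

aa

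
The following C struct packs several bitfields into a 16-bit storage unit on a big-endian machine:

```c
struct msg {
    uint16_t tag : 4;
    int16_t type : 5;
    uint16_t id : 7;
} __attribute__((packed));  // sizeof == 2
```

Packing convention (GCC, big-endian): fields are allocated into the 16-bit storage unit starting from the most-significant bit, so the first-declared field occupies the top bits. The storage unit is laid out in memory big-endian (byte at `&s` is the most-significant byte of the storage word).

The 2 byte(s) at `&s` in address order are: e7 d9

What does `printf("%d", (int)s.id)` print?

[0]=0xe7 [1]=0xd9 (big-endian) → word 0xe7d9
tag:4 @ bit 12 → (0xe7d9>>12)&0xf = 0xe
type:5 @ bit 7 → (0xe7d9>>7)&0x1f = 0xf
id:7 @ bit 0 → (0xe7d9>>0)&0x7f = 0x59  ←

89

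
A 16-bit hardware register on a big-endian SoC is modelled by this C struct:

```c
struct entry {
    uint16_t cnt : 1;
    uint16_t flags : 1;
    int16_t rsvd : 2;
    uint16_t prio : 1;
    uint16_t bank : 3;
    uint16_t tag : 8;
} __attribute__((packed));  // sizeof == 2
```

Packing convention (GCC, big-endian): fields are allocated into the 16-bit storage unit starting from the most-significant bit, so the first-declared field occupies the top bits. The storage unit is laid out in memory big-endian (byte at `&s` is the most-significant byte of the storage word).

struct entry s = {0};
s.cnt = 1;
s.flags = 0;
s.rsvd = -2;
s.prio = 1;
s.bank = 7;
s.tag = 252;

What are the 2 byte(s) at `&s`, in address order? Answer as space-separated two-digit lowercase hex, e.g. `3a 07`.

cnt:1 = 1 → 0x1 << 15 → word 0x8000
flags:1 = 0 → 0x0 << 14 → word 0x8000
rsvd:2 = -2 → 0x2 << 12 → word 0xa000
prio:1 = 1 → 0x1 << 11 → word 0xa800
bank:3 = 7 → 0x7 << 8 → word 0xaf00
tag:8 = 252 → 0xfc << 0 → word 0xaffc
word = 0xaffc → big-endian bytes:
  [0]=0xaf  [1]=0xfc

af fc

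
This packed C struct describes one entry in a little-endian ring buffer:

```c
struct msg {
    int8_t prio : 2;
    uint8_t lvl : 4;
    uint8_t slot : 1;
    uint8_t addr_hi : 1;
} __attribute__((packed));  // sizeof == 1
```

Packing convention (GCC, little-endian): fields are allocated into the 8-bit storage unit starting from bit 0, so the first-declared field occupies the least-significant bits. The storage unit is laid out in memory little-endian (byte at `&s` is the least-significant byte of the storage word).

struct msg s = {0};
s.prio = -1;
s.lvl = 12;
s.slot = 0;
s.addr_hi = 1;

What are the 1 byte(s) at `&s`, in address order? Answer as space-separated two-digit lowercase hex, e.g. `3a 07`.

prio:2 = -1 → 0x3 << 0 → word 0x03
lvl:4 = 12 → 0xc << 2 → word 0x33
slot:1 = 0 → 0x0 << 6 → word 0x33
addr_hi:1 = 1 → 0x1 << 7 → word 0xb3
word = 0xb3 → little-endian bytes:
  [0]=0xb3

b3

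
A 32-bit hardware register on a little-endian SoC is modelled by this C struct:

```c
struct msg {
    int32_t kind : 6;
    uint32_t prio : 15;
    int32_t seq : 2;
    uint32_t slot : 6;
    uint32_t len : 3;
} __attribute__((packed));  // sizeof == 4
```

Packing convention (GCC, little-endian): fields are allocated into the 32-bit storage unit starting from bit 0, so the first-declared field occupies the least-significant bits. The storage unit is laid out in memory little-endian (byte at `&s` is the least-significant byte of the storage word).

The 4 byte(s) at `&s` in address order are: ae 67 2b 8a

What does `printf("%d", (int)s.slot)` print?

[0]=0xae [1]=0x67 [2]=0x2b [3]=0x8a (little-endian) → word 0x8a2b67ae
kind:6 @ bit 0 → (0x8a2b67ae>>0)&0x3f = 0x2e
prio:15 @ bit 6 → (0x8a2b67ae>>6)&0x7fff = 0x2d9e
seq:2 @ bit 21 → (0x8a2b67ae>>21)&0x3 = 0x1
slot:6 @ bit 23 → (0x8a2b67ae>>23)&0x3f = 0x14  ←
len:3 @ bit 29 → (0x8a2b67ae>>29)&0x7 = 0x4

20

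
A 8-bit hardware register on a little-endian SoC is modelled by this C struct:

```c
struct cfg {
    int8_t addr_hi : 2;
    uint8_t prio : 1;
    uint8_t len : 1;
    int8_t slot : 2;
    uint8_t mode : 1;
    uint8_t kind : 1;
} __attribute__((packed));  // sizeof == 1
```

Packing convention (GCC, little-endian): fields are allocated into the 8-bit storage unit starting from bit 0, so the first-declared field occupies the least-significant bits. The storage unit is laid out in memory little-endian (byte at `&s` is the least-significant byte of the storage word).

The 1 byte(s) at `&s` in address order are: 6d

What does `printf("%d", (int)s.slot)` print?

-2

[0]=0x6d (little-endian) → word 0x6d
addr_hi [0+:2] = (word>>0) & 0x3 = 1
prio [2+:1] = (word>>2) & 0x1 = 1
len [3+:1] = (word>>3) & 0x1 = 1
slot [4+:2] = (word>>4) & 0x3 = 2  ←
mode [6+:1] = (word>>6) & 0x1 = 1
kind [7+:1] = (word>>7) & 0x1 = 0
slot signed 2b, MSB=1: 2 - 4 = -2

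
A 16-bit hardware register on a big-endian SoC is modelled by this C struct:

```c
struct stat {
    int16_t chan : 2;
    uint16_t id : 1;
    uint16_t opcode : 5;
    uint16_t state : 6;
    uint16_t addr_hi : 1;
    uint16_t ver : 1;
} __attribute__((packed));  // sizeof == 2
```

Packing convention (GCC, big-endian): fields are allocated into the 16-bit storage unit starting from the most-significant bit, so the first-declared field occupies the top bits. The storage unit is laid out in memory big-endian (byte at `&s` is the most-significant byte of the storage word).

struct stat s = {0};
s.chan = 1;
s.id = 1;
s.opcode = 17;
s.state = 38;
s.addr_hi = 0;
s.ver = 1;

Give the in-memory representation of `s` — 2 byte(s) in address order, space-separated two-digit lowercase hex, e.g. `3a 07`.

[14+:2] chan=1 & 0x3 = 0x1; word=0x4000
[13+:1] id=1 & 0x1 = 0x1; word=0x6000
[8+:5] opcode=17 & 0x1f = 0x11; word=0x7100
[2+:6] state=38 & 0x3f = 0x26; word=0x7198
[1+:1] addr_hi=0 & 0x1 = 0x0; word=0x7198
[0+:1] ver=1 & 0x1 = 0x1; word=0x7199
word = 0x7199 → big-endian bytes:
  [0]=0x71  [1]=0x99

71 99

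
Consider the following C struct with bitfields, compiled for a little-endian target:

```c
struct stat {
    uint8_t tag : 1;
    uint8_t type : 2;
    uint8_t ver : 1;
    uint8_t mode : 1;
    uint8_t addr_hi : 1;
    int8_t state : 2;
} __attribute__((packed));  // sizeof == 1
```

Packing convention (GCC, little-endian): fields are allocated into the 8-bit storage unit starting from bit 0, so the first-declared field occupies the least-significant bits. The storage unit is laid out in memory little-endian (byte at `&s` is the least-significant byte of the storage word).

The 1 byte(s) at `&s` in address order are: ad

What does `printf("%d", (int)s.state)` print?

-2

[0]=0xad (little-endian) → word 0xad
tag [0+:1] = (word>>0) & 0x1 = 1
type [1+:2] = (word>>1) & 0x3 = 2
ver [3+:1] = (word>>3) & 0x1 = 1
mode [4+:1] = (word>>4) & 0x1 = 0
addr_hi [5+:1] = (word>>5) & 0x1 = 1
state [6+:2] = (word>>6) & 0x3 = 2  ←
state signed 2b, MSB=1: 2 - 4 = -2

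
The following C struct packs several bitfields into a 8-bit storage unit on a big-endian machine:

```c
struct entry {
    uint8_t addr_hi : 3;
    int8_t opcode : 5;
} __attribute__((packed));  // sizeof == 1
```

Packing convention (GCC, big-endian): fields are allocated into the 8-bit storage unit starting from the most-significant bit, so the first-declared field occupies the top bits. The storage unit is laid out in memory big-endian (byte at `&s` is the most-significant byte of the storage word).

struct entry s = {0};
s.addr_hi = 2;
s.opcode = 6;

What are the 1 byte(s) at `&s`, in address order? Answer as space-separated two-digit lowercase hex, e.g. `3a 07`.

46

addr_hi (3b) val=2 bits=0x2 at bit 5: 0x40
opcode (5b) val=6 bits=0x6 at bit 0: 0x46
word = 0x46 → big-endian bytes:
  [0]=0x46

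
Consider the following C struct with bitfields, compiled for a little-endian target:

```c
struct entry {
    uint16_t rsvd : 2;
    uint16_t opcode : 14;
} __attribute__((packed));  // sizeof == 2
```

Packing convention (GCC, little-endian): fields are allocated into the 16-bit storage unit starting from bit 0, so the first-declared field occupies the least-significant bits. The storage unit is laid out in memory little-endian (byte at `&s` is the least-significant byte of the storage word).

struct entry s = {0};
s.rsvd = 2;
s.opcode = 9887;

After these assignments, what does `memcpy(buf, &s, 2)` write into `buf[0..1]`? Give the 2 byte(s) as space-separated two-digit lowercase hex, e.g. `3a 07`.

rsvd (2b) val=2 bits=0x2 at bit 0: 0x0002
opcode (14b) val=9887 bits=0x269f at bit 2: 0x9a7e
word = 0x9a7e → little-endian bytes:
  [0]=0x7e  [1]=0x9a

7e 9a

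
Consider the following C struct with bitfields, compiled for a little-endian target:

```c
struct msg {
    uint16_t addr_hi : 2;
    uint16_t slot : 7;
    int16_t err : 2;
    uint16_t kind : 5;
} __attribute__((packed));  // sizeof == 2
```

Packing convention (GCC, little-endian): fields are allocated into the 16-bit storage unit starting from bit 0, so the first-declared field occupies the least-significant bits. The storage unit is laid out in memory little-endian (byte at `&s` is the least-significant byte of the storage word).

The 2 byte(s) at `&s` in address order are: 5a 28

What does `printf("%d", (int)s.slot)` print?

[0]=0x5a [1]=0x28 (little-endian) → word 0x285a
addr_hi:2 @ bit 0 → (0x285a>>0)&0x3 = 0x2
slot:7 @ bit 2 → (0x285a>>2)&0x7f = 0x16  ←
err:2 @ bit 9 → (0x285a>>9)&0x3 = 0x0
kind:5 @ bit 11 → (0x285a>>11)&0x1f = 0x5

22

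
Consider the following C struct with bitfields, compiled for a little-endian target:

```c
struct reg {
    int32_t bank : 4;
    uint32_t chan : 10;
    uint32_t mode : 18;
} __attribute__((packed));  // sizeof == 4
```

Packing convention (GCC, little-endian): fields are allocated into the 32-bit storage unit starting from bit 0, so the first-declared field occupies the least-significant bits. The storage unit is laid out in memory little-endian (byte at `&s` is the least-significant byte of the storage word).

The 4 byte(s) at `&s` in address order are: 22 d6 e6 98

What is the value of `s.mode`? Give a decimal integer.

[0]=0x22 [1]=0xd6 [2]=0xe6 [3]=0x98 (little-endian) → word 0x98e6d622
bank:4 @ bit 0 → (0x98e6d622>>0)&0xf = 0x2
chan:10 @ bit 4 → (0x98e6d622>>4)&0x3ff = 0x162
mode:18 @ bit 14 → (0x98e6d622>>14)&0x3ffff = 0x2639b  ←

156571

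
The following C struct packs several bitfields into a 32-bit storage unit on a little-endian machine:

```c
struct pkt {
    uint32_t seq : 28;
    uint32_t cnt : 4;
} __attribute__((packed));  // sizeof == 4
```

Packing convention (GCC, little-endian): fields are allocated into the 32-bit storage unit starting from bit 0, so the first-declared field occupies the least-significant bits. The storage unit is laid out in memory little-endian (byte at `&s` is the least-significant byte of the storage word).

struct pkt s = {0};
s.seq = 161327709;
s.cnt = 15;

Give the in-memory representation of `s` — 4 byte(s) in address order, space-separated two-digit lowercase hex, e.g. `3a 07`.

5d aa 9d f9

seq (28b) val=161327709 bits=0x99daa5d at bit 0: 0x099daa5d
cnt (4b) val=15 bits=0xf at bit 28: 0xf99daa5d
word = 0xf99daa5d → little-endian bytes:
  [0]=0x5d  [1]=0xaa  [2]=0x9d  [3]=0xf9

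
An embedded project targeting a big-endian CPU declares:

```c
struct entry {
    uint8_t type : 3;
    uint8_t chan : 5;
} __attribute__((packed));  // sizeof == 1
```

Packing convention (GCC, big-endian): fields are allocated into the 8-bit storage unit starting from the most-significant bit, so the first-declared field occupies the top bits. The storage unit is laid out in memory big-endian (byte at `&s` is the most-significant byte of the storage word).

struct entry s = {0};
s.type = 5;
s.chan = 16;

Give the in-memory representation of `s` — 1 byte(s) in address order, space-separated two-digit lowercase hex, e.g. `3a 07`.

[5+:3] type=5 & 0x7 = 0x5; word=0xa0
[0+:5] chan=16 & 0x1f = 0x10; word=0xb0
word = 0xb0 → big-endian bytes:
  [0]=0xb0

b0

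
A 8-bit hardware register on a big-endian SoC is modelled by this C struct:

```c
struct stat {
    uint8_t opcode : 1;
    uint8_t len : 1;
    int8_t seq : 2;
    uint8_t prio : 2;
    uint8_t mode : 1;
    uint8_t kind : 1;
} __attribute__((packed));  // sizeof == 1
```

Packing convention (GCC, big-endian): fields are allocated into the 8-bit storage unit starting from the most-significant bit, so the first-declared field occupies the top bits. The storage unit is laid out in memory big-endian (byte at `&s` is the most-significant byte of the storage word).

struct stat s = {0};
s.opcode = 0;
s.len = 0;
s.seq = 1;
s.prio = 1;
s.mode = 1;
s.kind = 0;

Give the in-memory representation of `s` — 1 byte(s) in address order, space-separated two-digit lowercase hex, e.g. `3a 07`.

opcode (1b) val=0 bits=0x0 at bit 7: 0x00
len (1b) val=0 bits=0x0 at bit 6: 0x00
seq (2b) val=1 bits=0x1 at bit 4: 0x10
prio (2b) val=1 bits=0x1 at bit 2: 0x14
mode (1b) val=1 bits=0x1 at bit 1: 0x16
kind (1b) val=0 bits=0x0 at bit 0: 0x16
word = 0x16 → big-endian bytes:
  [0]=0x16

16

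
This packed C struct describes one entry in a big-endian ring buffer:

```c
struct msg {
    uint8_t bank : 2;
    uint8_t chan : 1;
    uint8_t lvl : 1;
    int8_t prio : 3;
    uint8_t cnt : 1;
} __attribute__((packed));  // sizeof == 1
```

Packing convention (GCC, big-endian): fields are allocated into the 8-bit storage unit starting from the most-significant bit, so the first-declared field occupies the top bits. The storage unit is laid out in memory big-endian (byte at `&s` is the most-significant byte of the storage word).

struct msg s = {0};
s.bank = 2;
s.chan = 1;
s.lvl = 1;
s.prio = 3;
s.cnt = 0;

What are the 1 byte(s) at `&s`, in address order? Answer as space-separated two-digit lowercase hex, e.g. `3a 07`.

bank (2b) val=2 bits=0x2 at bit 6: 0x80
chan (1b) val=1 bits=0x1 at bit 5: 0xa0
lvl (1b) val=1 bits=0x1 at bit 4: 0xb0
prio (3b) val=3 bits=0x3 at bit 1: 0xb6
cnt (1b) val=0 bits=0x0 at bit 0: 0xb6
word = 0xb6 → big-endian bytes:
  [0]=0xb6

b6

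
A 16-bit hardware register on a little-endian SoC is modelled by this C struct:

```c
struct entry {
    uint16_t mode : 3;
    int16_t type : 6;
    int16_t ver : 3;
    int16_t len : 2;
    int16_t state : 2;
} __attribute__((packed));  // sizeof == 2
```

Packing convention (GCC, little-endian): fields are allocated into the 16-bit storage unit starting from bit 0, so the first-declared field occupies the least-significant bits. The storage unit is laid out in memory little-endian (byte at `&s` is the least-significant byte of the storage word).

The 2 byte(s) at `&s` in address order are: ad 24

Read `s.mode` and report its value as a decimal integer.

5

[0]=0xad [1]=0x24 (little-endian) → word 0x24ad
mode [0+:3] = (word>>0) & 0x7 = 5  ←
type [3+:6] = (word>>3) & 0x3f = 21
ver [9+:3] = (word>>9) & 0x7 = 2
len [12+:2] = (word>>12) & 0x3 = 2
state [14+:2] = (word>>14) & 0x3 = 0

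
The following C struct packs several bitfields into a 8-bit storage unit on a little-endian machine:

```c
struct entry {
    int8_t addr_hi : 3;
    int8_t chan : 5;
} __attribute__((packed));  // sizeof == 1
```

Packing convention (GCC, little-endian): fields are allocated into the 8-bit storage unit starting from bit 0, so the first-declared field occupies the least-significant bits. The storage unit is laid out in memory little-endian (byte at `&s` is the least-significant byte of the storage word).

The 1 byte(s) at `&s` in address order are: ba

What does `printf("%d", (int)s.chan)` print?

[0]=0xba (little-endian) → word 0xba
addr_hi:3 @ bit 0 → (0xba>>0)&0x7 = 0x2
chan:5 @ bit 3 → (0xba>>3)&0x1f = 0x17  ←
chan signed 5b, MSB=1: 23 - 32 = -9

-9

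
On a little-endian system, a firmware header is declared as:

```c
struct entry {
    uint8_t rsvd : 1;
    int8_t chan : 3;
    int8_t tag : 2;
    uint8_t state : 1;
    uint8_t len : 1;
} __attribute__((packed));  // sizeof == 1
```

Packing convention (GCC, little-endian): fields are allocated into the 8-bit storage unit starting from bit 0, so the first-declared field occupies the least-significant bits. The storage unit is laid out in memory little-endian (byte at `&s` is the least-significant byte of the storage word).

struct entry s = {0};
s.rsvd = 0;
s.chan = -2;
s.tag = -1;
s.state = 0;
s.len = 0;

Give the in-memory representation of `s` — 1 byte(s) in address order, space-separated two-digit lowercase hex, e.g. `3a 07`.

[0+:1] rsvd=0 & 0x1 = 0x0; word=0x00
[1+:3] chan=-2 & 0x7 = 0x6; word=0x0c
[4+:2] tag=-1 & 0x3 = 0x3; word=0x3c
[6+:1] state=0 & 0x1 = 0x0; word=0x3c
[7+:1] len=0 & 0x1 = 0x0; word=0x3c
word = 0x3c → little-endian bytes:
  [0]=0x3c

3c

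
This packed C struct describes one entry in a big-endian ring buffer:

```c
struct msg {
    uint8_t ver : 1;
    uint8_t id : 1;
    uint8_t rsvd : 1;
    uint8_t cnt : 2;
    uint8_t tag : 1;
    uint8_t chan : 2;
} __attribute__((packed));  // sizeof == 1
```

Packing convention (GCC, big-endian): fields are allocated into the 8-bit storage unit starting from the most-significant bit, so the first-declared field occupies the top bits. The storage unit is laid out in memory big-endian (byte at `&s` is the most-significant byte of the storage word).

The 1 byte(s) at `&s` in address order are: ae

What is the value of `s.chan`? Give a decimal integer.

[0]=0xae (big-endian) → word 0xae
ver [7+:1] = (word>>7) & 0x1 = 1
id [6+:1] = (word>>6) & 0x1 = 0
rsvd [5+:1] = (word>>5) & 0x1 = 1
cnt [3+:2] = (word>>3) & 0x3 = 1
tag [2+:1] = (word>>2) & 0x1 = 1
chan [0+:2] = (word>>0) & 0x3 = 2  ←

2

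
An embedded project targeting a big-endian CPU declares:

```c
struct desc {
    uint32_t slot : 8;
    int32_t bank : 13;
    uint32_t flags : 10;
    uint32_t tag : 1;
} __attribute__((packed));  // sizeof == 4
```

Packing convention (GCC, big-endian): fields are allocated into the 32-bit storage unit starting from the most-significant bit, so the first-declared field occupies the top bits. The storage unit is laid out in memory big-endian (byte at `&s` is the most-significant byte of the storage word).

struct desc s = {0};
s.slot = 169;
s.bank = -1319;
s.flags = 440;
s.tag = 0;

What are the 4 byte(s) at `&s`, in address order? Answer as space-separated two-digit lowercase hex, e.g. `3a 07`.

slot:8 = 169 → 0xa9 << 24 → word 0xa9000000
bank:13 = -1319 → 0x1ad9 << 11 → word 0xa9d6c800
flags:10 = 440 → 0x1b8 << 1 → word 0xa9d6cb70
tag:1 = 0 → 0x0 << 0 → word 0xa9d6cb70
word = 0xa9d6cb70 → big-endian bytes:
  [0]=0xa9  [1]=0xd6  [2]=0xcb  [3]=0x70

a9 d6 cb 70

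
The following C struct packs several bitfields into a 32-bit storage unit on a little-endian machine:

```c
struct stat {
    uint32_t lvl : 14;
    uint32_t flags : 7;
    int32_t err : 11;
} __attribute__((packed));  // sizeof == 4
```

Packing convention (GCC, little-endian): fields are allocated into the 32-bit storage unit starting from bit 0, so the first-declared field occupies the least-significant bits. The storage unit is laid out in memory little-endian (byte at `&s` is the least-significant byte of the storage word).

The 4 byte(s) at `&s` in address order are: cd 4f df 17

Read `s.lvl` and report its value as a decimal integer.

[0]=0xcd [1]=0x4f [2]=0xdf [3]=0x17 (little-endian) → word 0x17df4fcd
lvl:14 @ bit 0 → (0x17df4fcd>>0)&0x3fff = 0xfcd  ←
flags:7 @ bit 14 → (0x17df4fcd>>14)&0x7f = 0x7d
err:11 @ bit 21 → (0x17df4fcd>>21)&0x7ff = 0xbe

4045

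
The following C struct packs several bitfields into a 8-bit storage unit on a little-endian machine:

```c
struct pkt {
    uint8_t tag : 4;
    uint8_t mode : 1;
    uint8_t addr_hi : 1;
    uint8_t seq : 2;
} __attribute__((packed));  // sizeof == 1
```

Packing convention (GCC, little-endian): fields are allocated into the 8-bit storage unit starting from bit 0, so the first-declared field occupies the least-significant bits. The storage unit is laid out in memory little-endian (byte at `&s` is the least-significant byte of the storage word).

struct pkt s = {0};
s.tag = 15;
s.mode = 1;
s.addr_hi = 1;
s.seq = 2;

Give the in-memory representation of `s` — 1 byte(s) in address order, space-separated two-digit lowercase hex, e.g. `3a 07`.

[0+:4] tag=15 & 0xf = 0xf; word=0x0f
[4+:1] mode=1 & 0x1 = 0x1; word=0x1f
[5+:1] addr_hi=1 & 0x1 = 0x1; word=0x3f
[6+:2] seq=2 & 0x3 = 0x2; word=0xbf
word = 0xbf → little-endian bytes:
  [0]=0xbf

bf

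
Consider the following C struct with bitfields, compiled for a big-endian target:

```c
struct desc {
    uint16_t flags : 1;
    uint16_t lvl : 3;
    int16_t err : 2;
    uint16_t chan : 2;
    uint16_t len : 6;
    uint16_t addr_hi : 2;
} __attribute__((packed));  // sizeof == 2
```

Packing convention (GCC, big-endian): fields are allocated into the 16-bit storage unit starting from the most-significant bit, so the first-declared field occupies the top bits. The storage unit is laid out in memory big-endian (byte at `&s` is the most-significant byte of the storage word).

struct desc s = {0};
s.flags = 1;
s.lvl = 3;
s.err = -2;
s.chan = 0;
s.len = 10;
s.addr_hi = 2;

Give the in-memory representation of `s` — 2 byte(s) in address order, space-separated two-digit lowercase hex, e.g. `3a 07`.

[15+:1] flags=1 & 0x1 = 0x1; word=0x8000
[12+:3] lvl=3 & 0x7 = 0x3; word=0xb000
[10+:2] err=-2 & 0x3 = 0x2; word=0xb800
[8+:2] chan=0 & 0x3 = 0x0; word=0xb800
[2+:6] len=10 & 0x3f = 0xa; word=0xb828
[0+:2] addr_hi=2 & 0x3 = 0x2; word=0xb82a
word = 0xb82a → big-endian bytes:
  [0]=0xb8  [1]=0x2a

b8 2a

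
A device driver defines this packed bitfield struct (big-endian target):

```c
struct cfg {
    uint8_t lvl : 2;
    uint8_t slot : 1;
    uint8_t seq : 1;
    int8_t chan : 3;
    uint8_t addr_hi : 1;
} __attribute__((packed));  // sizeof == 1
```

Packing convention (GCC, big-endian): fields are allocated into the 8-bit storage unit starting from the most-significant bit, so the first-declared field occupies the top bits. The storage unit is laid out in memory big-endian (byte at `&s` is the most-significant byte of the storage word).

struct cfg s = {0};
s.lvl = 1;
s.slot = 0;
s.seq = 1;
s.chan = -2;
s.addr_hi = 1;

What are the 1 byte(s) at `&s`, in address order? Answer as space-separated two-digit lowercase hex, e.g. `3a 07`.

[6+:2] lvl=1 & 0x3 = 0x1; word=0x40
[5+:1] slot=0 & 0x1 = 0x0; word=0x40
[4+:1] seq=1 & 0x1 = 0x1; word=0x50
[1+:3] chan=-2 & 0x7 = 0x6; word=0x5c
[0+:1] addr_hi=1 & 0x1 = 0x1; word=0x5d
word = 0x5d → big-endian bytes:
  [0]=0x5d

5d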